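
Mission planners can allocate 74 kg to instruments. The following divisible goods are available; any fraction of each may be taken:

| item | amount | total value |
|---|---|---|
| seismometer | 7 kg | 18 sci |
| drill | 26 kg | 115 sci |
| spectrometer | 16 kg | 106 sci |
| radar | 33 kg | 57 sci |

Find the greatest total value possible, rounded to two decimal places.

Take in order of value per unit:
- spectrometer (106/16 per unit): all 16 → value 106, running total 106.00
- drill (115/26 per unit): all 26 → value 115, running total 221.00
- seismometer (18/7 per unit): all 7 → value 18, running total 239.00
- radar (57/33 per unit): 25 of 33 → value 25×57/33 = 43.1818, running total 282.18
Total 282.18.

282.18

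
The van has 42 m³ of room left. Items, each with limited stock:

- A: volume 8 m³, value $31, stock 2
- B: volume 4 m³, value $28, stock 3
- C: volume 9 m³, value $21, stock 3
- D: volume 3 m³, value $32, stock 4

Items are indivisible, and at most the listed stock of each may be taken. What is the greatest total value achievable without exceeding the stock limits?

$274

Best selections within volume 42 and stock limits:
- 2×A + 3×B + 4×D: volume 40, value 274
- 1×A + 3×B + 1×C + 4×D: volume 41, value 264
- 3×B + 2×C + 4×D: volume 42, value 254
- 2×A + 2×B + 4×D: volume 36, value 246
Best: $274.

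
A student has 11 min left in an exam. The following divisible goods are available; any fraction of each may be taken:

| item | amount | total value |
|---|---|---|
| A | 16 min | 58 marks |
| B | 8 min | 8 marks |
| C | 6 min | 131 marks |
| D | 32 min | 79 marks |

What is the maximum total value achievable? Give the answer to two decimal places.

149.13

Take in order of value per unit:
- C (131/6 per unit): all 6 → value 131, running total 131.00
- A (58/16 per unit): 5 of 16 → value 5×58/16 = 18.1250, running total 149.13
Total 149.13.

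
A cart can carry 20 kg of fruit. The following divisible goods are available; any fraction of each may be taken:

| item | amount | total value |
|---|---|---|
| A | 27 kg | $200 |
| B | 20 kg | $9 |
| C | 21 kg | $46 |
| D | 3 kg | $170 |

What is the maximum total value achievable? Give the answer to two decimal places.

Take in order of value per unit:
- D (170/3 per unit): all 3 → value 170, running total 170.00
- A (200/27 per unit): 17 of 27 → value 17×200/27 = 125.9259, running total 295.93
Total 295.93.

295.93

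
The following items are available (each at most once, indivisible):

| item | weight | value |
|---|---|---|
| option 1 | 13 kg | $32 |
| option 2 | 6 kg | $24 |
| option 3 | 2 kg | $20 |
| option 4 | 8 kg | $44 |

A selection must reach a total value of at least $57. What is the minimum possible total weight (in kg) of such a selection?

10

Subsets with value ≥ 57, sorted by total weight:
- option 3+option 4: weight 10, value 64
- option 2+option 4: weight 14, value 68
- option 2+option 3+option 4: weight 16, value 88
Minimum weight: 10 kg.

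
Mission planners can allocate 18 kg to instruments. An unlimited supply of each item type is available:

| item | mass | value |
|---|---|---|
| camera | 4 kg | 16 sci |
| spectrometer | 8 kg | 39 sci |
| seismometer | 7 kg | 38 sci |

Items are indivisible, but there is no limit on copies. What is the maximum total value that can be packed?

Best value-per-unit is seismometer at 38/7; filling with it alone gives 2×38 = 76.
Optimal mix: 1×camera + 2×seismometer → mass 18, value 92.

92 sci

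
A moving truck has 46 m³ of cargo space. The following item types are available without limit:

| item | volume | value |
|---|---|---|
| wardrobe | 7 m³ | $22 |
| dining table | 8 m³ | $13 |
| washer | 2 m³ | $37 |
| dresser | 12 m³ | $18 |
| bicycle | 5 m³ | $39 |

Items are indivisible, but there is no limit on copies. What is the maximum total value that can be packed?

$851

Best value-per-unit is washer at 37/2, and filling with it alone uses volume 23×2=46. No mix of the others beats 23×37 = 851.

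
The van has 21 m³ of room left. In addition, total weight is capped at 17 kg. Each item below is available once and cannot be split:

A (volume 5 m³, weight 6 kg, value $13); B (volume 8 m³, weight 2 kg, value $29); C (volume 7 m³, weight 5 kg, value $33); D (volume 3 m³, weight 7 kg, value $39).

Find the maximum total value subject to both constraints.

Feasible sets respecting both limits:
- B+C+D: volume 18, weight 14, value 101
- A+B+D: volume 16, weight 15, value 81
- A+B+C: volume 20, weight 13, value 75
Best: $101.

$101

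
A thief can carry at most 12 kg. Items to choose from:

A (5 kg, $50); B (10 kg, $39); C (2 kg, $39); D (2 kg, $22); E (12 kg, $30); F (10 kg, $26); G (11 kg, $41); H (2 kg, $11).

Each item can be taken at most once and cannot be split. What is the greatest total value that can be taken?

Check high-value combinations within 12 kg:
- A+C+D+H: weight 5+2+2+2=11, value 50+39+22+11=122
- A+C+D: weight 5+2+2=9, value 50+39+22=111
- A+C+H: weight 5+2+2=9, value 50+39+11=100
- A+C: weight 5+2=7, value 50+39=89
- A+D+H: weight 5+2+2=9, value 50+22+11=83
Best: $122.

$122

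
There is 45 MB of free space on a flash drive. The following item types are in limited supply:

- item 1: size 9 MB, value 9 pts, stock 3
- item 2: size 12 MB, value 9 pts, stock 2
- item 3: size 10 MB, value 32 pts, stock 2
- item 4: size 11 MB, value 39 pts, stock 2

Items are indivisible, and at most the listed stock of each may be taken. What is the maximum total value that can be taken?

142 pts

Best selections within size 45 and stock limits:
- 2×item 3 + 2×item 4: size 42, value 142
- 1×item 1 + 1×item 3 + 2×item 4: size 41, value 119
Best: 142 pts.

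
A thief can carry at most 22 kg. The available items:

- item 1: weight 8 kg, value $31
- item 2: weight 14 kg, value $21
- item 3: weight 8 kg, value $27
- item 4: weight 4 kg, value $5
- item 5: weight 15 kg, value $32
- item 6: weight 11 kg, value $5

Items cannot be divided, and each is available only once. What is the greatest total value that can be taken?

This is a 0/1 knapsack; check combinations near the capacity.
- item 1+item 3+item 4: weight 8+8+4=20, value 31+27+5=63
- item 1+item 3: weight 8+8=16, value 31+27=58
- item 1+item 2: weight 8+14=22, value 31+21=52
- item 2+item 3: weight 14+8=22, value 21+27=48
- item 4+item 5: weight 4+15=19, value 5+32=37
Best: $63.

$63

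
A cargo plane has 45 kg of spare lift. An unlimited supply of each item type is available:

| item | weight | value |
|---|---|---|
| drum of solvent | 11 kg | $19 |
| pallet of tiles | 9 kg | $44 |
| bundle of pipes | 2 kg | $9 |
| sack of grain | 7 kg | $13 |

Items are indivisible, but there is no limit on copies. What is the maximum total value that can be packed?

$220

Best value-per-unit is pallet of tiles at 44/9, and filling with it alone uses weight 5×9=45. No mix of the others beats 5×44 = 220.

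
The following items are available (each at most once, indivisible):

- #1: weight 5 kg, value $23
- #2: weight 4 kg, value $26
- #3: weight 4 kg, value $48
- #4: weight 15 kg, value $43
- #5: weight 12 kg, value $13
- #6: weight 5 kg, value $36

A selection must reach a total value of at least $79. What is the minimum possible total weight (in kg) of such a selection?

Subsets with value ≥ 79, sorted by total weight:
- #3+#6: weight 9, value 84
- #2+#3+#6: weight 13, value 110
Minimum weight: 9 kg.

9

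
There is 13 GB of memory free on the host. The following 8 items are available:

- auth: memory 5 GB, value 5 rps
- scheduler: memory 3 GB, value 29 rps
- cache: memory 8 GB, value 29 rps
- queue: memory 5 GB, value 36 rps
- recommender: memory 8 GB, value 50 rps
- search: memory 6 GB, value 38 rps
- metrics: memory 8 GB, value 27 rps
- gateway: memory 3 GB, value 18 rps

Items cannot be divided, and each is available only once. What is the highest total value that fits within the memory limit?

86 rps

Check high-value combinations within 13 GB:
- queue+recommender: memory 5+8=13, value 36+50=86
- scheduler+search+gateway: memory 3+6+3=12, value 29+38+18=85
- scheduler+queue+gateway: memory 3+5+3=11, value 29+36+18=83
Best: 86 rps.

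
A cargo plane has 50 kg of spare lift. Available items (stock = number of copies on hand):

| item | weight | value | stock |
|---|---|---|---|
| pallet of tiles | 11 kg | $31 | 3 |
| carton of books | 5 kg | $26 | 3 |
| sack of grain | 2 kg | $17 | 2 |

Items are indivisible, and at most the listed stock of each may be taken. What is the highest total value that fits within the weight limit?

Best selections within weight 50 and stock limits:
- 3×pallet of tiles + 3×carton of books + 1×sack of grain: weight 50, value 188
- 3×pallet of tiles + 2×carton of books + 2×sack of grain: weight 47, value 179
Best: $188.

$188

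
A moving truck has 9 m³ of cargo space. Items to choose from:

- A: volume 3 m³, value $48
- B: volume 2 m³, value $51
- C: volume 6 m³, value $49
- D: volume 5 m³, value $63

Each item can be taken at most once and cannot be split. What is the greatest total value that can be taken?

$114

Check high-value combinations within 9 m³:
- B+D: volume 2+5=7, value 51+63=114
- A+D: volume 3+5=8, value 48+63=111
- B+C: volume 2+6=8, value 51+49=100
Best: $114.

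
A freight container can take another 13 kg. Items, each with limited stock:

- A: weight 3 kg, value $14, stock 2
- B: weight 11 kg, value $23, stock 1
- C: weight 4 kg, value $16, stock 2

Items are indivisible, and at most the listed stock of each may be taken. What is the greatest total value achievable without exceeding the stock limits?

Best selections within weight 13 and stock limits:
- 1×A + 2×C: weight 11, value 46
- 2×A + 1×C: weight 10, value 44
- 2×C: weight 8, value 32
- 1×A + 1×C: weight 7, value 30
Best: $46.

$46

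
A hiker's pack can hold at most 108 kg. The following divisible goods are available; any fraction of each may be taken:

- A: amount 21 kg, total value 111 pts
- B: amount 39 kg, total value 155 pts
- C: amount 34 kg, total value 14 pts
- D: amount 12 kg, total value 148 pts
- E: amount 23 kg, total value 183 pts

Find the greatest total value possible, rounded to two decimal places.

Take in order of value per unit:
- D (148/12 per unit): all 12 → value 148, running total 148.00
- E (183/23 per unit): all 23 → value 183, running total 331.00
- A (111/21 per unit): all 21 → value 111, running total 442.00
- B (155/39 per unit): all 39 → value 155, running total 597.00
- C (14/34 per unit): 13 of 34 → value 13×14/34 = 5.3529, running total 602.35
Total 602.35.

602.35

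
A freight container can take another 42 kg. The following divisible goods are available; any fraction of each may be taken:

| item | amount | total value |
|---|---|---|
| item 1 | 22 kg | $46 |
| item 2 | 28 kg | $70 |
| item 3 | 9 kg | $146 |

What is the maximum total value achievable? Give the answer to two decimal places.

Take in order of value per unit:
- item 3 (146/9 per unit): all 9 → value 146, running total 146.00
- item 2 (70/28 per unit): all 28 → value 70, running total 216.00
- item 1 (46/22 per unit): 5 of 22 → value 5×46/22 = 10.4545, running total 226.45
Total 226.45.

226.45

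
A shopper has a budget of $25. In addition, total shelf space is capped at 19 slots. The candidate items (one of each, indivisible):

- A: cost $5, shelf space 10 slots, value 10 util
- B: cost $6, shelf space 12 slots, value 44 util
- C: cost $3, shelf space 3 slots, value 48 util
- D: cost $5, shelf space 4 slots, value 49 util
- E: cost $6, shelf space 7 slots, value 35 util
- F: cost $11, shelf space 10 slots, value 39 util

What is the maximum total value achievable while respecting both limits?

Feasible sets respecting both limits:
- B+C+D: cost 14, shelf space 19, value 141
- C+D+F: cost 19, shelf space 17, value 136
- C+D+E: cost 14, shelf space 14, value 132
- A+C+D: cost 13, shelf space 17, value 107
Best: 141 util.

141 util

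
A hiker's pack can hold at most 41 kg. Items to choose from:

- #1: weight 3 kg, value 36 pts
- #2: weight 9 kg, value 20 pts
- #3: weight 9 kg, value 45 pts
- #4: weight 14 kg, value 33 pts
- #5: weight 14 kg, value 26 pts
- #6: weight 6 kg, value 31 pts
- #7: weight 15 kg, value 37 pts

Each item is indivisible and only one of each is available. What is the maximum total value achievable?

Check high-value combinations within 41 kg:
- #1+#2+#3+#4+#6: weight 3+9+9+14+6=41, value 36+20+45+33+31=165
- #1+#2+#3+#5+#6: weight 3+9+9+14+6=41, value 36+20+45+26+31=158
- #1+#3+#4+#7: weight 3+9+14+15=41, value 36+45+33+37=151
- #1+#3+#6+#7: weight 3+9+6+15=33, value 36+45+31+37=149
- #1+#3+#4+#6: weight 3+9+14+6=32, value 36+45+33+31=145
Best: 165 pts.

165 pts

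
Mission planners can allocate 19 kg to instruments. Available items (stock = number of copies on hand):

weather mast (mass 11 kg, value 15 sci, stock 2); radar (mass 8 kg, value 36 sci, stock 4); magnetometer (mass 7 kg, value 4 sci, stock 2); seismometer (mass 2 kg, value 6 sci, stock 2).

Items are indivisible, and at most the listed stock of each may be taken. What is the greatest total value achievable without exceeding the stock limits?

Best selections within mass 19 and stock limits:
- 2×radar + 1×seismometer: mass 18, value 78
- 2×radar: mass 16, value 72
Best: 78 sci.

78 sci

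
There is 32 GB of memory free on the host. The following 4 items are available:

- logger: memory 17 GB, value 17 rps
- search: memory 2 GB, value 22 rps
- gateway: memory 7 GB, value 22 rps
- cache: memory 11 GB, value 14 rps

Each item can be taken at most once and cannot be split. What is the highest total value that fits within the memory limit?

61 rps

This is a 0/1 knapsack; check combinations near the capacity.
- logger+search+gateway: memory 17+2+7=26, value 17+22+22=61
- search+gateway+cache: memory 2+7+11=20, value 22+22+14=58
- logger+search+cache: memory 17+2+11=30, value 17+22+14=53
- search+gateway: memory 2+7=9, value 22+22=44
Best: 61 rps.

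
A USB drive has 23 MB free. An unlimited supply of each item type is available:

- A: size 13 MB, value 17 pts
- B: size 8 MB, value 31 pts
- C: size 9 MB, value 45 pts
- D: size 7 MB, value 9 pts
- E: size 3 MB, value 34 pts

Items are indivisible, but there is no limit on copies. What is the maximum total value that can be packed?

238 pts

Best value-per-unit is E at 34/3, and filling with it alone uses size 7×3=21. No mix of the others beats 7×34 = 238.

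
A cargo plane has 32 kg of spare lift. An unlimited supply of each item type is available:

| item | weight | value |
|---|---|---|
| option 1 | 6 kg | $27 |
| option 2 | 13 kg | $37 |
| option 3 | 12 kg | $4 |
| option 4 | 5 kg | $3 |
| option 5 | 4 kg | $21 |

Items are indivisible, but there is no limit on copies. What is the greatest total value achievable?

Best value-per-unit is option 5 at 21/4, and filling with it alone uses weight 8×4=32. No mix of the others beats 8×21 = 168.

$168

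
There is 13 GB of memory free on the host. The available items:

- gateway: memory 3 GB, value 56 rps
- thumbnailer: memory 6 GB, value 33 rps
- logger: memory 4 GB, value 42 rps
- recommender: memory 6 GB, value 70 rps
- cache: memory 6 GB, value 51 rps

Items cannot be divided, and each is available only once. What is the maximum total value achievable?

168 rps

This is a 0/1 knapsack; check combinations near the capacity.
- gateway+logger+recommender: memory 3+4+6=13, value 56+42+70=168
- gateway+logger+cache: memory 3+4+6=13, value 56+42+51=149
- gateway+thumbnailer+logger: memory 3+6+4=13, value 56+33+42=131
- gateway+recommender: memory 3+6=9, value 56+70=126
Best: 168 rps.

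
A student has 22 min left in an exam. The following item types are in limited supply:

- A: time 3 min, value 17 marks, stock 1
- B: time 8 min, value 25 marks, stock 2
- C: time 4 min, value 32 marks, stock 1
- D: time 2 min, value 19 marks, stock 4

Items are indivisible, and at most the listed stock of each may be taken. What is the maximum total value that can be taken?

Top feasible selections:
- 1×B + 1×C + 4×D: time 20, value 133
- 1×A + 1×B + 1×C + 3×D: time 21, value 131
- 1×A + 1×C + 4×D: time 15, value 125
Best: 133 marks.

133 marks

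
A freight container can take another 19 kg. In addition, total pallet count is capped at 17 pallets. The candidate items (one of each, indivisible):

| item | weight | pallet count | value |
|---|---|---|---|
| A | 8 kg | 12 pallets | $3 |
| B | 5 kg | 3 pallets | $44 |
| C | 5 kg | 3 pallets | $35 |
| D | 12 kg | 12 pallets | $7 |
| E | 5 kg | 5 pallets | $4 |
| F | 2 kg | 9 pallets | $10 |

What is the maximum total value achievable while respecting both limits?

Feasible sets respecting both limits:
- B+C+F: weight 12, pallet count 15, value 89
- B+C+E: weight 15, pallet count 11, value 83
- B+C: weight 10, pallet count 6, value 79
Best: $89.

$89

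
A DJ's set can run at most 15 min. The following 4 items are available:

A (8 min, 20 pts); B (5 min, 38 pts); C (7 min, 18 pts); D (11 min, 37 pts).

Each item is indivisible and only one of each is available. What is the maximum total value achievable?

58 pts

This is a 0/1 knapsack; check combinations near the capacity.
- A+B: duration 8+5=13, value 20+38=58
- B+C: duration 5+7=12, value 38+18=56
- B: duration 5, value 38
Best: 58 pts.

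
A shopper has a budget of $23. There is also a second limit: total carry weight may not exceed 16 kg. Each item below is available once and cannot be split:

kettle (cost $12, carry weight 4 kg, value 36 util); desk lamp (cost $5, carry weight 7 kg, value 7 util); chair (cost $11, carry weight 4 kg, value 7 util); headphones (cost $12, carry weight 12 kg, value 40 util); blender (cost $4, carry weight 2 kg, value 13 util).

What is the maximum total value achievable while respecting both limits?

Feasible sets respecting both limits:
- kettle+desk lamp+blender: cost 21, carry weight 13, value 56
- headphones+blender: cost 16, carry weight 14, value 53
- kettle+blender: cost 16, carry weight 6, value 49
Best: 56 util.

56 util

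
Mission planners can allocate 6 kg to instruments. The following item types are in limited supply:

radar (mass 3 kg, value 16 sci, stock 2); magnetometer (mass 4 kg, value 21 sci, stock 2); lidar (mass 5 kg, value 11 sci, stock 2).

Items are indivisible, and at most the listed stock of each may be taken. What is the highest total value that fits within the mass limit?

Best selections within mass 6 and stock limits:
- 2×radar: mass 6, value 32
- 1×magnetometer: mass 4, value 21
- 1×radar: mass 3, value 16
Best: 32 sci.

32 sci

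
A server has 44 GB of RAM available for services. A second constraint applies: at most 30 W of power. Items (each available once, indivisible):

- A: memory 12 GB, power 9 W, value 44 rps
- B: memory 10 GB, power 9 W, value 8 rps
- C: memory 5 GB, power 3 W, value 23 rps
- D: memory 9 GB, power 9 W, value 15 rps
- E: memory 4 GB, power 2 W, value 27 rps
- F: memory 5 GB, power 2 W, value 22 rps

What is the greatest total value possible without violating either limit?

131 rps

Feasible sets respecting both limits:
- A+C+D+E+F: memory 35, power 25, value 131
- A+B+C+E+F: memory 36, power 25, value 124
- A+C+E+F: memory 26, power 16, value 116
- A+C+D+E: memory 30, power 23, value 109
Best: 131 rps.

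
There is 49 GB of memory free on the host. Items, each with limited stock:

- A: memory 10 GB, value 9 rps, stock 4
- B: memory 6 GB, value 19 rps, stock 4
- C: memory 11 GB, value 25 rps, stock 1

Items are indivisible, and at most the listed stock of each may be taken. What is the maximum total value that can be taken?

110 rps

Top feasible selections:
- 1×A + 4×B + 1×C: memory 45, value 110
- 4×B + 1×C: memory 35, value 101
- 2×A + 3×B + 1×C: memory 49, value 100
Best: 110 rps.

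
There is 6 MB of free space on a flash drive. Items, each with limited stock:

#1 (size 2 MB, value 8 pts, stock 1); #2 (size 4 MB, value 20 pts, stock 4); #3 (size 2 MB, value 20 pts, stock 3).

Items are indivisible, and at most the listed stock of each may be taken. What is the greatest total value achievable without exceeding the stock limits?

Best selections within size 6 and stock limits:
- 3×#3: size 6, value 60
- 1×#1 + 2×#3: size 6, value 48
- 2×#3: size 4, value 40
Best: 60 pts.

60 pts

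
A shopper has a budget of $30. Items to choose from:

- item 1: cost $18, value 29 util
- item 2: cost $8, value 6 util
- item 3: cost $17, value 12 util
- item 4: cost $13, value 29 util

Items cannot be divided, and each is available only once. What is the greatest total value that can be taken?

This is a 0/1 knapsack; check combinations near the capacity.
- item 3+item 4: cost 17+13=30, value 12+29=41
- item 2+item 4: cost 8+13=21, value 6+29=35
- item 1+item 2: cost 18+8=26, value 29+6=35
- item 4: cost 13, value 29
- item 1: cost 18, value 29
Best: 41 util.

41 util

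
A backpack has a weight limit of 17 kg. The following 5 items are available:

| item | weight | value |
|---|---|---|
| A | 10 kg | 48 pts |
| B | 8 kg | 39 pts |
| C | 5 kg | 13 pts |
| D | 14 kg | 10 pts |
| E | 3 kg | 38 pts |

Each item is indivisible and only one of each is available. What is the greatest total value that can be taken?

Check high-value combinations within 17 kg:
- B+C+E: weight 8+5+3=16, value 39+13+38=90
- A+E: weight 10+3=13, value 48+38=86
- B+E: weight 8+3=11, value 39+38=77
Best: 90 pts.

90 pts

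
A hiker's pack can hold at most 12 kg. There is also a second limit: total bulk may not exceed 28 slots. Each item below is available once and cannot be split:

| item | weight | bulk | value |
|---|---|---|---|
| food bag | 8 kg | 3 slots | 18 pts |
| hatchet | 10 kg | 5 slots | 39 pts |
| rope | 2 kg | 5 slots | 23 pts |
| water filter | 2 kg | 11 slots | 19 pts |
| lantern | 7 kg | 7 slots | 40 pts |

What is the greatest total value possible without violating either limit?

Feasible sets respecting both limits:
- rope+water filter+lantern: weight 11, bulk 23, value 82
- rope+lantern: weight 9, bulk 12, value 63
- hatchet+rope: weight 12, bulk 10, value 62
Best: 82 pts.

82 pts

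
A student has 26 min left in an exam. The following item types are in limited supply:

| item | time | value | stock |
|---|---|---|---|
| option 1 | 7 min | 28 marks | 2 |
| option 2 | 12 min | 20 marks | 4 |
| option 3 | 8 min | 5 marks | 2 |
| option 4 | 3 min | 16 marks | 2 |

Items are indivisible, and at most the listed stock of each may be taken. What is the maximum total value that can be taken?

Best selections within time 26 and stock limits:
- 2×option 1 + 2×option 4: time 20, value 88
- 1×option 1 + 1×option 2 + 2×option 4: time 25, value 80
- 2×option 1 + 1×option 3 + 1×option 4: time 25, value 77
Best: 88 marks.

88 marks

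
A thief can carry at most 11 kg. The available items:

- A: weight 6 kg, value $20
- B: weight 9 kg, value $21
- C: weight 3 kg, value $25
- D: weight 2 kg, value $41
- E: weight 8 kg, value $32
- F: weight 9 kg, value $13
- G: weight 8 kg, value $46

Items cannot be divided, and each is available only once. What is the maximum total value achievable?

This is a 0/1 knapsack; check combinations near the capacity.
- D+G: weight 2+8=10, value 41+46=87
- A+C+D: weight 6+3+2=11, value 20+25+41=86
- D+E: weight 2+8=10, value 41+32=73
- C+G: weight 3+8=11, value 25+46=71
Best: $87.

$87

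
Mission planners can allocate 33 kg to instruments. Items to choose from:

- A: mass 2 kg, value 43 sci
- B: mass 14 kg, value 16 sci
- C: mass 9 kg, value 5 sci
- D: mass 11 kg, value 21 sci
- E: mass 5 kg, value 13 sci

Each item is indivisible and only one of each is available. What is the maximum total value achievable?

Check high-value combinations within 33 kg:
- A+B+D+E: mass 2+14+11+5=32, value 43+16+21+13=93
- A+C+D+E: mass 2+9+11+5=27, value 43+5+21+13=82
- A+B+D: mass 2+14+11=27, value 43+16+21=80
Best: 93 sci.

93 sci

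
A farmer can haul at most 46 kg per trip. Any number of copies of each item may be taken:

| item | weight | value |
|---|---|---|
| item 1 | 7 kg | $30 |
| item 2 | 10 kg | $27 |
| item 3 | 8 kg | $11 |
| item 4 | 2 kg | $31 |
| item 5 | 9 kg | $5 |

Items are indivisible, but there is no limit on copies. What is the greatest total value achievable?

Best value-per-unit is item 4 at 31/2, and filling with it alone uses weight 23×2=46. No mix of the others beats 23×31 = 713.

$713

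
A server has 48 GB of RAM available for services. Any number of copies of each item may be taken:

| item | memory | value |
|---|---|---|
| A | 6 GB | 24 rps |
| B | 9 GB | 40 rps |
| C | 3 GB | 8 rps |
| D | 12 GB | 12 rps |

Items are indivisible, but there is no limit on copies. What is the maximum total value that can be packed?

Best value-per-unit is B at 40/9; filling with it alone gives 5×40 = 200.
Optimal mix: 2×A + 4×B → memory 48, value 208.

208 rps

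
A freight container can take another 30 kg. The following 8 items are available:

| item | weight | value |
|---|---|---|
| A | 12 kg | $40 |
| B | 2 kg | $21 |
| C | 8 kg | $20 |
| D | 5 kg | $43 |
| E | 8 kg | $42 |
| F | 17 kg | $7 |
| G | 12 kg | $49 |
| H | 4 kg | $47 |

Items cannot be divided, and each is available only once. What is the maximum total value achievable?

$181

This is a 0/1 knapsack; check combinations near the capacity.
- D+E+G+H: weight 5+8+12+4=29, value 43+42+49+47=181
- B+C+D+E+H: weight 2+8+5+8+4=27, value 21+20+43+42+47=173
- A+D+E+H: weight 12+5+8+4=29, value 40+43+42+47=172
Best: $181.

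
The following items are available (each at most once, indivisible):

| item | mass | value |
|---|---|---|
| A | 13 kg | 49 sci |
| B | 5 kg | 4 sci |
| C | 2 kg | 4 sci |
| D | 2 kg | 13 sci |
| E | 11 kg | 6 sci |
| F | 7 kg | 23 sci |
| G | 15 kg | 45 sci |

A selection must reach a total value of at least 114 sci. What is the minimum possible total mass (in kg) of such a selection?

35

Subsets with value ≥ 114, sorted by total mass:
- A+F+G: mass 35, value 117
- A+D+F+G: mass 37, value 130
Minimum mass: 35 kg.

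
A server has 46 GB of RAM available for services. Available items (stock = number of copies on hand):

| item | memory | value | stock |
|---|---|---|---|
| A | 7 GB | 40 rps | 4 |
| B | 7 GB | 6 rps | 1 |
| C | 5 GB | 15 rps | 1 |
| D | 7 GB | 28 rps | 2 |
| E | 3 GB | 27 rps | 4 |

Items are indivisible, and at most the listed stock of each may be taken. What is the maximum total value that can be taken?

Best selections within memory 46 and stock limits:
- 4×A + 1×C + 4×E: memory 45, value 283
- 3×A + 1×C + 1×D + 4×E: memory 45, value 271
- 4×A + 1×D + 3×E: memory 44, value 269
Best: 283 rps.

283 rps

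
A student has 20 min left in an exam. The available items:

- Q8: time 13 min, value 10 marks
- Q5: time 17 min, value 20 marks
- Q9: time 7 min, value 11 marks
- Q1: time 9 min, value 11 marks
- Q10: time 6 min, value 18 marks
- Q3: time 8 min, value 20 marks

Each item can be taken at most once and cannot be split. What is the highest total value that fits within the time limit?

Check high-value combinations within 20 min:
- Q10+Q3: time 6+8=14, value 18+20=38
- Q9+Q3: time 7+8=15, value 11+20=31
- Q1+Q3: time 9+8=17, value 11+20=31
- Q9+Q10: time 7+6=13, value 11+18=29
Best: 38 marks.

38 marks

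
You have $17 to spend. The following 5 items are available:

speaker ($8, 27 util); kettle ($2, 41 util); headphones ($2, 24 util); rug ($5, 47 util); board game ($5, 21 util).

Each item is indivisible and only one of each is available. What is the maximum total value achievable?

Check high-value combinations within $17:
- speaker+kettle+headphones+rug: cost 8+2+2+5=17, value 27+41+24+47=139
- kettle+headphones+rug+board game: cost 2+2+5+5=14, value 41+24+47+21=133
- speaker+kettle+rug: cost 8+2+5=15, value 27+41+47=115
- speaker+kettle+headphones+board game: cost 8+2+2+5=17, value 27+41+24+21=113
- kettle+headphones+rug: cost 2+2+5=9, value 41+24+47=112
Best: 139 util.

139 util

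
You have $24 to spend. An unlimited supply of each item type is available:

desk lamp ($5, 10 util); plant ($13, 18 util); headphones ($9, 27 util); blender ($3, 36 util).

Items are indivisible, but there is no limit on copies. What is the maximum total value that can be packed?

288 util

Best value-per-unit is blender at 36/3, and filling with it alone uses cost 8×3=24. No mix of the others beats 8×36 = 288.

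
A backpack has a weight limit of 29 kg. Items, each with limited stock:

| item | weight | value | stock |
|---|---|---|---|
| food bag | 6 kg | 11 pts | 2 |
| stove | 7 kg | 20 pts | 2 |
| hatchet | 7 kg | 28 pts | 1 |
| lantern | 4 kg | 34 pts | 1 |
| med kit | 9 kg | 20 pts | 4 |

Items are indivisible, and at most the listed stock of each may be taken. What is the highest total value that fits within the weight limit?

102 pts

Top feasible selections:
- 2×stove + 1×hatchet + 1×lantern: weight 25, value 102
- 1×stove + 1×hatchet + 1×lantern + 1×med kit: weight 27, value 102
Best: 102 pts.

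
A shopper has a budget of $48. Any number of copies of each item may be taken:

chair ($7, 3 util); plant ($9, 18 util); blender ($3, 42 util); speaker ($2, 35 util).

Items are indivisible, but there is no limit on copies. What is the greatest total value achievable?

840 util

Best value-per-unit is speaker at 35/2, and filling with it alone uses cost 24×2=48. No mix of the others beats 24×35 = 840.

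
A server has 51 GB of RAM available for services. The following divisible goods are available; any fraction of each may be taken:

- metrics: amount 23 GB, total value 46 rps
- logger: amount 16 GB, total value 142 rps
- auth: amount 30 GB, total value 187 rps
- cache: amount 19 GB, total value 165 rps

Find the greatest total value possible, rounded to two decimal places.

406.73

Take in order of value per unit:
- logger (142/16 per unit): all 16 → value 142, running total 142.00
- cache (165/19 per unit): all 19 → value 165, running total 307.00
- auth (187/30 per unit): 16 of 30 → value 16×187/30 = 99.7333, running total 406.73
Total 406.73.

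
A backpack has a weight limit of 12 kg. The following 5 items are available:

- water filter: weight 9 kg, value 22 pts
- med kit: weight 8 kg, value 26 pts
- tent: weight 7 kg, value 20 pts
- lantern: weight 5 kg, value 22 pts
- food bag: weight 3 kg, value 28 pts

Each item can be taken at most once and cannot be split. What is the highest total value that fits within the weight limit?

Check high-value combinations within 12 kg:
- med kit+food bag: weight 8+3=11, value 26+28=54
- lantern+food bag: weight 5+3=8, value 22+28=50
- water filter+food bag: weight 9+3=12, value 22+28=50
- tent+food bag: weight 7+3=10, value 20+28=48
Best: 54 pts.

54 pts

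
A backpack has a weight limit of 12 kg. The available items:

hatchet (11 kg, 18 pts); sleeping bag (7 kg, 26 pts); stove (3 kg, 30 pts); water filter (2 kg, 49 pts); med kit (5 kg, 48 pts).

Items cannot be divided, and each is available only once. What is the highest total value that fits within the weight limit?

127 pts

Check high-value combinations within 12 kg:
- stove+water filter+med kit: weight 3+2+5=10, value 30+49+48=127
- sleeping bag+stove+water filter: weight 7+3+2=12, value 26+30+49=105
- water filter+med kit: weight 2+5=7, value 49+48=97
- stove+water filter: weight 3+2=5, value 30+49=79
- stove+med kit: weight 3+5=8, value 30+48=78
Best: 127 pts.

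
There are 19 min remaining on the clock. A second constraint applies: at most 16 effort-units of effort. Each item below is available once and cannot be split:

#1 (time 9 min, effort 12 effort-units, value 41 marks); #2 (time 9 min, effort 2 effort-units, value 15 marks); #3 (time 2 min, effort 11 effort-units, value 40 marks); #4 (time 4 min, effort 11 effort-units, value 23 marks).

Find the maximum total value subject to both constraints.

Feasible sets respecting both limits:
- #1+#2: time 18, effort 14, value 56
- #2+#3: time 11, effort 13, value 55
- #1: time 9, effort 12, value 41
Best: 56 marks.

56 marks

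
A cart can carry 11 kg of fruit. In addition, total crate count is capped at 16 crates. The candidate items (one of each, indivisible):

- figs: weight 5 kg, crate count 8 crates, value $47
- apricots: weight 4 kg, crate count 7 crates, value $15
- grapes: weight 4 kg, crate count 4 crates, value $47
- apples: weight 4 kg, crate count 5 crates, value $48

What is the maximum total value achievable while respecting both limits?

Feasible sets respecting both limits:
- figs+apples: weight 9, crate count 13, value 95
- grapes+apples: weight 8, crate count 9, value 95
- figs+grapes: weight 9, crate count 12, value 94
- apricots+apples: weight 8, crate count 12, value 63
Best: $95.

$95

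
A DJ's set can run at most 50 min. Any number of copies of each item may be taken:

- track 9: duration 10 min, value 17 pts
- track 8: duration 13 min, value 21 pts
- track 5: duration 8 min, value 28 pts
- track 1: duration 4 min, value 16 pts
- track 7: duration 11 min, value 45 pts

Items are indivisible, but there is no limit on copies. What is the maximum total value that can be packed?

202 pts

Best value-per-unit is track 7 at 45/11; filling with it alone gives 4×45 = 180.
Optimal mix: 7×track 1 + 2×track 7 → duration 50, value 202.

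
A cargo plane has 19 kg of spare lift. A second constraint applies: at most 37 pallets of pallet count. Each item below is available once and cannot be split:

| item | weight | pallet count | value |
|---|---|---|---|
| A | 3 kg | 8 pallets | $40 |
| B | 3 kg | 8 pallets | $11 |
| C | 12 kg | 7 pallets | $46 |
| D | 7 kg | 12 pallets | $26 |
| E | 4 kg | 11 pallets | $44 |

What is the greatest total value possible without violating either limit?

Feasible sets respecting both limits:
- A+C+E: weight 19, pallet count 26, value 130
- A+D+E: weight 14, pallet count 31, value 110
- B+C+E: weight 19, pallet count 26, value 101
- A+B+C: weight 18, pallet count 23, value 97
Best: $130.

$130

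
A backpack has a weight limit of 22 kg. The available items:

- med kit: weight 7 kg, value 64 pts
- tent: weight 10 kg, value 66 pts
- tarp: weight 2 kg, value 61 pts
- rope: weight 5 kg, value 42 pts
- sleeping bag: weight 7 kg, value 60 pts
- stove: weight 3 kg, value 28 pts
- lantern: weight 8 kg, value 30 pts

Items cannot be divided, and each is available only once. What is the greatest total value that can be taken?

227 pts

Check high-value combinations within 22 kg:
- med kit+tarp+rope+sleeping bag: weight 7+2+5+7=21, value 64+61+42+60=227
- med kit+tent+tarp+stove: weight 7+10+2+3=22, value 64+66+61+28=219
- tent+tarp+sleeping bag+stove: weight 10+2+7+3=22, value 66+61+60+28=215
- med kit+tarp+sleeping bag+stove: weight 7+2+7+3=19, value 64+61+60+28=213
- tent+tarp+rope+stove: weight 10+2+5+3=20, value 66+61+42+28=197
Best: 227 pts.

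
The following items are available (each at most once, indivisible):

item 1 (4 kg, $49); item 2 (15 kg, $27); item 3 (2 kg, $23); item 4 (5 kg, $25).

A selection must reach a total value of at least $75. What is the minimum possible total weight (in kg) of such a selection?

11

Subsets with value ≥ 75, sorted by total weight:
- item 1+item 3+item 4: weight 11, value 97
- item 1+item 2: weight 19, value 76
- item 1+item 2+item 3: weight 21, value 99
- item 2+item 3+item 4: weight 22, value 75
Minimum weight: 11 kg.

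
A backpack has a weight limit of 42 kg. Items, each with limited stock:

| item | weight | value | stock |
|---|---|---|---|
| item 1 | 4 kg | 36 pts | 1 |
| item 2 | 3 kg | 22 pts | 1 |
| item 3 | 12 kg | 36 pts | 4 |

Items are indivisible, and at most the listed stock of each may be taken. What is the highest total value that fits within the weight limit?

Best selections within weight 42 and stock limits:
- 1×item 1 + 3×item 3: weight 40, value 144
- 1×item 1 + 1×item 2 + 2×item 3: weight 31, value 130
- 1×item 2 + 3×item 3: weight 39, value 130
Best: 144 pts.

144 pts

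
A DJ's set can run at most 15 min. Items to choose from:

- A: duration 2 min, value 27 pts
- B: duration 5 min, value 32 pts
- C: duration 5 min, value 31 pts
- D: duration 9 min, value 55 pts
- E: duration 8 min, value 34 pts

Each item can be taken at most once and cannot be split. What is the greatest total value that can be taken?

Check high-value combinations within 15 min:
- A+B+E: duration 2+5+8=15, value 27+32+34=93
- A+C+E: duration 2+5+8=15, value 27+31+34=92
- A+B+C: duration 2+5+5=12, value 27+32+31=90
- B+D: duration 5+9=14, value 32+55=87
- C+D: duration 5+9=14, value 31+55=86
Best: 93 pts.

93 pts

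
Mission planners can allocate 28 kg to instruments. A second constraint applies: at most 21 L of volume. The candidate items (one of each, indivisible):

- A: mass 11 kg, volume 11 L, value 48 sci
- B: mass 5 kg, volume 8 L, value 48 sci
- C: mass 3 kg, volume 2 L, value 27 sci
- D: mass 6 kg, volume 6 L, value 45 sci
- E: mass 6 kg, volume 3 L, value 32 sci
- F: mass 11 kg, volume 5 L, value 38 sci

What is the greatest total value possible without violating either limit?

Feasible sets respecting both limits:
- B+C+D+F: mass 25, volume 21, value 158
- B+C+D+E: mass 20, volume 19, value 152
- B+C+E+F: mass 25, volume 18, value 145
- C+D+E+F: mass 26, volume 16, value 142
Best: 158 sci.

158 sci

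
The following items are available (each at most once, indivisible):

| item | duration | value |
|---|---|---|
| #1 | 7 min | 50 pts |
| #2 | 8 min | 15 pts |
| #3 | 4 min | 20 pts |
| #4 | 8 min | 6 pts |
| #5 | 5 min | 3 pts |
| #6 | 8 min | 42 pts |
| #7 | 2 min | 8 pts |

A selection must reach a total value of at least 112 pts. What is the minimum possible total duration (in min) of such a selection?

Subsets with value ≥ 112, sorted by total duration:
- #1+#3+#6: duration 19, value 112
- #1+#3+#6+#7: duration 21, value 120
Minimum duration: 19 min.

19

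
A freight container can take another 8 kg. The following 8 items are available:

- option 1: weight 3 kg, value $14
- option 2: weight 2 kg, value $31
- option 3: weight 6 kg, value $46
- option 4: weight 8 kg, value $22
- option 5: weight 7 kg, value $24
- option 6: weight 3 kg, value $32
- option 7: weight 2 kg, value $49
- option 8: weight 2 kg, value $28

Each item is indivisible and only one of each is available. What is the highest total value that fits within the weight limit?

$112

Check high-value combinations within 8 kg:
- option 2+option 6+option 7: weight 2+3+2=7, value 31+32+49=112
- option 6+option 7+option 8: weight 3+2+2=7, value 32+49+28=109
- option 2+option 7+option 8: weight 2+2+2=6, value 31+49+28=108
- option 3+option 7: weight 6+2=8, value 46+49=95
Best: $112.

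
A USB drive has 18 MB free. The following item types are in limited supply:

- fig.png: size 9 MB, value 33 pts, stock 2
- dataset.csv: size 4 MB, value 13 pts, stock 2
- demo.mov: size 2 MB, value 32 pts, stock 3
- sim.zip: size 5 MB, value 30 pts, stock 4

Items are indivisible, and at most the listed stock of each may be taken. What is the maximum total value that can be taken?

156 pts

Top feasible selections:
- 3×demo.mov + 2×sim.zip: size 16, value 156
- 1×dataset.csv + 3×demo.mov + 1×sim.zip: size 15, value 139
- 1×dataset.csv + 2×demo.mov + 2×sim.zip: size 18, value 137
Best: 156 pts.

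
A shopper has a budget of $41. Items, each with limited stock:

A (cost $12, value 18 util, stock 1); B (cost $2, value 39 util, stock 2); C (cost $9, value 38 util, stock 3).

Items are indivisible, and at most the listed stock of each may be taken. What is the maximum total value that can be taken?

Top feasible selections:
- 2×B + 3×C: cost 31, value 192
- 1×A + 2×B + 2×C: cost 34, value 172
- 1×A + 1×B + 3×C: cost 41, value 171
Best: 192 util.

192 util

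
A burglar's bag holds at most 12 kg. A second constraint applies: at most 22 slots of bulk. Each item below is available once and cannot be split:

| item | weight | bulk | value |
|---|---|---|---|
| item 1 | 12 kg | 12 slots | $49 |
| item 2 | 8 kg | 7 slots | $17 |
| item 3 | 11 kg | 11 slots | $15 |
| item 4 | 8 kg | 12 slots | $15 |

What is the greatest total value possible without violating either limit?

Feasible sets respecting both limits:
- item 1: weight 12, bulk 12, value 49
- item 2: weight 8, bulk 7, value 17
- item 3: weight 11, bulk 11, value 15
Best: $49.

$49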